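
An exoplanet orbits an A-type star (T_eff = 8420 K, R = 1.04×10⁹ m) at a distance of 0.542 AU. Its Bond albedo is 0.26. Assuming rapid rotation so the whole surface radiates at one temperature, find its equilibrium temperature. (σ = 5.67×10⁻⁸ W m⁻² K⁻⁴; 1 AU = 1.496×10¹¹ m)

d = 0.542 AU = 8.11×10¹⁰ m.
L = 4πR_⋆²σT_⋆⁴ = 4π(1.04×10⁹)² × 5.67×10⁻⁸ × (8420)⁴ = 3.87×10²⁷ W.
S = L/(4πd²) = 4.69×10⁴ W m⁻².
Energy balance: absorbed = emitted ⇒ πR²·S(1−A) = 4πR²·σT_eq⁴, so T_eq⁴ = S(1−A)/(4σ).
T_eq = [4.69×10⁴ × 0.74 / (4 × 5.67×10⁻⁸)]^(1/4) = (1.53×10¹¹)^(1/4) = 625 K.

T_eq ≈ 625 K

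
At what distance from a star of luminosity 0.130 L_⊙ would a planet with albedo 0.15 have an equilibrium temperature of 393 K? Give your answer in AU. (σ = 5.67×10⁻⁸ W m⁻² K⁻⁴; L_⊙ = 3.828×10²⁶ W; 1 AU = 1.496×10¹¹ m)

L = 0.130 × 3.828×10²⁶ = 4.98×10²⁵ W.
From T_eq⁴ = L(1−A)/(16πσd²): d = √[L(1−A)/(16πσT_eq⁴)].
d = √[4.98×10²⁵ × 0.85 / (16π × 5.67×10⁻⁸ × (393)⁴)] = 2.49×10¹⁰ m = 0.167 AU.

d ≈ 0.167 AU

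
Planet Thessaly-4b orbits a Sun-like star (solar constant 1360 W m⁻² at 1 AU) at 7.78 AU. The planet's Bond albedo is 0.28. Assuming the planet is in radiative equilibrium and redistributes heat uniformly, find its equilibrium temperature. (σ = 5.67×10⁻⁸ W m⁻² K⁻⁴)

T_eq ≈ 91.9 K

Flux at 7.78 AU: S = 1360/7.78² = 22.5 W m⁻².
Energy balance: absorbed = emitted ⇒ πR²·S(1−A) = 4πR²·σT_eq⁴, so T_eq⁴ = S(1−A)/(4σ).
T_eq = [22.5 × 0.72 / (4 × 5.67×10⁻⁸)]^(1/4) = (7.13×10⁷)^(1/4) = 91.9 K.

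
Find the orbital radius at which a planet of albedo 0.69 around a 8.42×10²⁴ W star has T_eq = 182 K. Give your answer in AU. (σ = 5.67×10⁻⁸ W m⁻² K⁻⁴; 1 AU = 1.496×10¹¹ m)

From T_eq⁴ = L(1−A)/(16πσd²): d = √[L(1−A)/(16πσT_eq⁴)].
d = √[8.42×10²⁴ × 0.31 / (16π × 5.67×10⁻⁸ × (182)⁴)] = 2.89×10¹⁰ m = 0.193 AU.

d ≈ 0.193 AU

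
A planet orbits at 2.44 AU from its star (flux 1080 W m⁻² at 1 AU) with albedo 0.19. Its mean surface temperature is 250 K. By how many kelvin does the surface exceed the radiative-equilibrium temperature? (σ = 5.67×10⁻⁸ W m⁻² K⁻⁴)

S = 1080/2.44² = 181.4 W m⁻².
T_eq = [S(1−A)/(4σ)]^(1/4) = [181.4×0.81/(4×5.67×10⁻⁸)]^(1/4) = 159.5 K.
ΔT = T_surf − T_eq = 250 − 159.5.

ΔT ≈ 90.5 K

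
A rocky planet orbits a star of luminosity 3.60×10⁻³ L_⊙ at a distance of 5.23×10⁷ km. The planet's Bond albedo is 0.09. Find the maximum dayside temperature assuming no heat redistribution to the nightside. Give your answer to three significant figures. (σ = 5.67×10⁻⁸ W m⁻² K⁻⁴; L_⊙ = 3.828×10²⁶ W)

T_ss ≈ 159 K

d = 5.23×10⁷ km = 5.23×10¹⁰ m.
L = 3.60×10⁻³ × 3.828×10²⁶ = 1.38×10²⁴ W.
Flux: S = L/(4πd²) = 1.38×10²⁴/(4π×(5.23×10¹⁰)²) = 40.1 W m⁻².
With no redistribution each surface element balances locally: S(1−A) = σT⁴.
T = [40.1 × 0.91 / 5.67×10⁻⁸]^(1/4) = (6.43×10⁸)^(1/4) = 159 K.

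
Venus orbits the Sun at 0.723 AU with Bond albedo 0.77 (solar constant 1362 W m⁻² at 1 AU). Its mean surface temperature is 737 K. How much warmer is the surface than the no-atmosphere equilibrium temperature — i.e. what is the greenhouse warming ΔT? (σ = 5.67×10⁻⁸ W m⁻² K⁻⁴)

S = 1362/0.723² = 2606 W m⁻².
T_eq = [S(1−A)/(4σ)]^(1/4) = [2606×0.23/(4×5.67×10⁻⁸)]^(1/4) = 226.7 K.
ΔT = T_surf − T_eq = 737 − 226.7.

ΔT ≈ 510.3 K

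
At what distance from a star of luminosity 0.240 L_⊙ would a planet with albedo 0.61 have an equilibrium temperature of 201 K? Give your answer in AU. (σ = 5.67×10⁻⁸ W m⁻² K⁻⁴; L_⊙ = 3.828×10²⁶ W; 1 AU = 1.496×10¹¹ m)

d ≈ 0.587 AU

L = 0.240 × 3.828×10²⁶ = 9.19×10²⁵ W.
From T_eq⁴ = L(1−A)/(16πσd²): d = √[L(1−A)/(16πσT_eq⁴)].
d = √[9.19×10²⁵ × 0.39 / (16π × 5.67×10⁻⁸ × (201)⁴)] = 8.78×10¹⁰ m = 0.587 AU.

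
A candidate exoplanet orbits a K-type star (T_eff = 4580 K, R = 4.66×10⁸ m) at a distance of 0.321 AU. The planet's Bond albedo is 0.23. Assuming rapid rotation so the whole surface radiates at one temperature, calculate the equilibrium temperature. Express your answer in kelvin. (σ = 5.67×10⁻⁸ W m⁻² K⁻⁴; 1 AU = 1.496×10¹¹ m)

T_eq ≈ 299 K

d = 0.321 AU = 4.80×10¹⁰ m.
L = 4πR_⋆²σT_⋆⁴ = 4π(4.66×10⁸)² × 5.67×10⁻⁸ × (4580)⁴ = 6.81×10²⁵ W.
S = L/(4πd²) = 2350 W m⁻².
Energy balance: absorbed = emitted ⇒ πR²·S(1−A) = 4πR²·σT_eq⁴, so T_eq⁴ = S(1−A)/(4σ).
T_eq = [2350 × 0.77 / (4 × 5.67×10⁻⁸)]^(1/4) = (7.98×10⁹)^(1/4) = 299 K.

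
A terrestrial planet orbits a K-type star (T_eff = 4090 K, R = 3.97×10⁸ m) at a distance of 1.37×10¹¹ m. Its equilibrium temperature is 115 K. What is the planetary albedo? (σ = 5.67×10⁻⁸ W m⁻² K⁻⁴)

A ≈ 0.70

L = 4πR_⋆²σT_⋆⁴ = 4π(3.97×10⁸)² × 5.67×10⁻⁸ × (4090)⁴ = 3.14×10²⁵ W.
S = L/(4πd²) = 133 W m⁻².
From T_eq⁴ = S(1−A)/(4σ): 1−A = 4σT_eq⁴/S.
1−A = 4 × 5.67×10⁻⁸ × (115)⁴ / 133 = 0.298.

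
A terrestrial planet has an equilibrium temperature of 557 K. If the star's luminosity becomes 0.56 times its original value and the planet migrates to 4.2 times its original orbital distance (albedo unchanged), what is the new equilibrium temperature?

T_eq ∝ L^(1/4) · d^(−1/2).
T′ = 557 × 0.56^(1/4) / 4.2^(1/2) = 235 K.

T_eq ≈ 235 K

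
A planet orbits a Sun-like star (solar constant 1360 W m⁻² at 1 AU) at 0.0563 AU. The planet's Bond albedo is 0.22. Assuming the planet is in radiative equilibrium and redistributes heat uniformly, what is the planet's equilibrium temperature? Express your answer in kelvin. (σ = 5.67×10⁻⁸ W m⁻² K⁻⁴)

T_eq ≈ 1100 K

Flux at 0.0563 AU: S = 1360/0.0563² = 4.29×10⁵ W m⁻².
Energy balance: absorbed = emitted ⇒ πR²·S(1−A) = 4πR²·σT_eq⁴, so T_eq⁴ = S(1−A)/(4σ).
T_eq = [4.29×10⁵ × 0.78 / (4 × 5.67×10⁻⁸)]^(1/4) = (1.48×10¹²)^(1/4) = 1100 K.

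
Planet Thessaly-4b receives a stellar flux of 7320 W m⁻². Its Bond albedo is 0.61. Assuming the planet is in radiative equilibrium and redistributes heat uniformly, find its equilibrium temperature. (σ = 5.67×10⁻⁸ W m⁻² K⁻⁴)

T_eq ≈ 335 K

Energy balance: absorbed = emitted ⇒ πR²·S(1−A) = 4πR²·σT_eq⁴, so T_eq⁴ = S(1−A)/(4σ).
T_eq = [7320 × 0.39 / (4 × 5.67×10⁻⁸)]^(1/4) = (1.26×10¹⁰)^(1/4) = 335 K.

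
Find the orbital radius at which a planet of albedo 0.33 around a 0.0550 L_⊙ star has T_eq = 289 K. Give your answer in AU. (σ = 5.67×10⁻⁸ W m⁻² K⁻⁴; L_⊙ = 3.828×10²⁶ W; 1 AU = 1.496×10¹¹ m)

d ≈ 0.178 AU

L = 0.0550 × 3.828×10²⁶ = 2.11×10²⁵ W.
From T_eq⁴ = L(1−A)/(16πσd²): d = √[L(1−A)/(16πσT_eq⁴)].
d = √[2.11×10²⁵ × 0.67 / (16π × 5.67×10⁻⁸ × (289)⁴)] = 2.66×10¹⁰ m = 0.178 AU.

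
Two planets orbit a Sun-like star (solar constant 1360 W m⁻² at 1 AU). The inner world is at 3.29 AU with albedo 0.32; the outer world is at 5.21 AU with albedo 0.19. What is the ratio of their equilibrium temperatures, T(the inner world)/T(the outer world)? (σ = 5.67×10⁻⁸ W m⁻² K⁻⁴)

T_eq = [S₀(1−A)/(4σd²)]^(1/4), so T ∝ (1−A)^(1/4) / √d.
T₁ = [1360×0.68/(4×5.67×10⁻⁸×3.29²)]^(1/4) = 139.32 K.
T₂ = [1360×0.81/(4×5.67×10⁻⁸×5.21²)]^(1/4) = 115.66 K.

T₁/T₂ ≈ 1.205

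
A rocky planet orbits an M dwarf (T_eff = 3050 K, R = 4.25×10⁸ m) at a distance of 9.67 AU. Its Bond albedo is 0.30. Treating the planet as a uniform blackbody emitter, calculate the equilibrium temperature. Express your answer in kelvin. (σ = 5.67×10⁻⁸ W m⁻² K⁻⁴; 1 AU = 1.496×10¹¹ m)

d = 9.67 AU = 1.45×10¹² m.
L = 4πR_⋆²σT_⋆⁴ = 4π(4.25×10⁸)² × 5.67×10⁻⁸ × (3050)⁴ = 1.11×10²⁵ W.
S = L/(4πd²) = 0.423 W m⁻².
Energy balance: absorbed = emitted ⇒ πR²·S(1−A) = 4πR²·σT_eq⁴, so T_eq⁴ = S(1−A)/(4σ).
T_eq = [0.423 × 0.70 / (4 × 5.67×10⁻⁸)]^(1/4) = (1.31×10⁶)^(1/4) = 33.8 K.

T_eq ≈ 33.8 K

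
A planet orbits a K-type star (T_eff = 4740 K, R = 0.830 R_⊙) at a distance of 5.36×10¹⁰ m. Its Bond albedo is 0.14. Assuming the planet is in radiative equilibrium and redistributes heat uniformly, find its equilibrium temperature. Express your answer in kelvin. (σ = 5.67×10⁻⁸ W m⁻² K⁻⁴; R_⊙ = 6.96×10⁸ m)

R_⋆ = 0.830 × 6.96×10⁸ = 5.78×10⁸ m.
L = 4πR_⋆²σT_⋆⁴ = 4π(5.78×10⁸)² × 5.67×10⁻⁸ × (4740)⁴ = 1.20×10²⁶ W.
S = L/(4πd²) = 3320 W m⁻².
Energy balance: absorbed = emitted ⇒ πR²·S(1−A) = 4πR²·σT_eq⁴, so T_eq⁴ = S(1−A)/(4σ).
T_eq = [3320 × 0.86 / (4 × 5.67×10⁻⁸)]^(1/4) = (1.26×10¹⁰)^(1/4) = 335 K.

T_eq ≈ 335 K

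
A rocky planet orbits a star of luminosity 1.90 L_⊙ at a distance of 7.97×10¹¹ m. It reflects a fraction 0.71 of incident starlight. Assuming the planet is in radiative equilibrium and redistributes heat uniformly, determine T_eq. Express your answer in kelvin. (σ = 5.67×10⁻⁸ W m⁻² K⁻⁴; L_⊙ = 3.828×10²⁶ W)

L = 1.90 × 3.828×10²⁶ = 7.27×10²⁶ W.
Flux: S = L/(4πd²) = 7.27×10²⁶/(4π×(7.97×10¹¹)²) = 91.1 W m⁻².
Energy balance: absorbed = emitted ⇒ πR²·S(1−A) = 4πR²·σT_eq⁴, so T_eq⁴ = S(1−A)/(4σ).
T_eq = [91.1 × 0.29 / (4 × 5.67×10⁻⁸)]^(1/4) = (1.17×10⁸)^(1/4) = 104 K.

T_eq ≈ 104 K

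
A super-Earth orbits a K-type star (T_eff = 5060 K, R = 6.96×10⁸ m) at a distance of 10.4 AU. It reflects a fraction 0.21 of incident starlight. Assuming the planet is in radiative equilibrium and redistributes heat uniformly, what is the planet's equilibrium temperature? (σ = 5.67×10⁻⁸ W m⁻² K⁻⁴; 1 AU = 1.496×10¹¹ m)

d = 10.4 AU = 1.56×10¹² m.
L = 4πR_⋆²σT_⋆⁴ = 4π(6.96×10⁸)² × 5.67×10⁻⁸ × (5060)⁴ = 2.26×10²⁶ W.
S = L/(4πd²) = 7.44 W m⁻².
Energy balance: absorbed = emitted ⇒ πR²·S(1−A) = 4πR²·σT_eq⁴, so T_eq⁴ = S(1−A)/(4σ).
T_eq = [7.44 × 0.79 / (4 × 5.67×10⁻⁸)]^(1/4) = (2.59×10⁷)^(1/4) = 71.3 K.

T_eq ≈ 71.3 K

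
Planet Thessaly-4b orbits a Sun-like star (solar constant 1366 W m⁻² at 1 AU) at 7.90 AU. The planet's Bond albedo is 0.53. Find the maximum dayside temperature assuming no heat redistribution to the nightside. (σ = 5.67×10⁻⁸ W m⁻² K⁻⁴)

T_ss ≈ 116 K

Flux at 7.90 AU: S = 1366/7.90² = 21.9 W m⁻².
With no redistribution each surface element balances locally: S(1−A) = σT⁴.
T = [21.9 × 0.47 / 5.67×10⁻⁸]^(1/4) = (1.81×10⁸)^(1/4) = 116 K.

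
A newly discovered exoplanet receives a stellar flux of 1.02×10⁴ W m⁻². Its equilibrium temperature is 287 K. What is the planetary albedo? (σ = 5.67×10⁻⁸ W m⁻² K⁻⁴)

A ≈ 0.85

From T_eq⁴ = S(1−A)/(4σ): 1−A = 4σT_eq⁴/S.
1−A = 4 × 5.67×10⁻⁸ × (287)⁴ / 1.02×10⁴ = 0.151.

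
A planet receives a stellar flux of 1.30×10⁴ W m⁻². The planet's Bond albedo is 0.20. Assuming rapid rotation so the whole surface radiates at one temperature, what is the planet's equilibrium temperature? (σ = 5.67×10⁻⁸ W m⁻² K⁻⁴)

T_eq ≈ 463 K

Energy balance: absorbed = emitted ⇒ πR²·S(1−A) = 4πR²·σT_eq⁴, so T_eq⁴ = S(1−A)/(4σ).
T_eq = [1.30×10⁴ × 0.80 / (4 × 5.67×10⁻⁸)]^(1/4) = (4.59×10¹⁰)^(1/4) = 463 K.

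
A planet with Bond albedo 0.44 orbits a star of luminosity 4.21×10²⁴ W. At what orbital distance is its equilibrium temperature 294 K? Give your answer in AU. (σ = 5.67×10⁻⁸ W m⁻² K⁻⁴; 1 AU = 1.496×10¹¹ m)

From T_eq⁴ = L(1−A)/(16πσd²): d = √[L(1−A)/(16πσT_eq⁴)].
d = √[4.21×10²⁴ × 0.56 / (16π × 5.67×10⁻⁸ × (294)⁴)] = 1.05×10¹⁰ m = 0.0703 AU.

d ≈ 0.0703 AU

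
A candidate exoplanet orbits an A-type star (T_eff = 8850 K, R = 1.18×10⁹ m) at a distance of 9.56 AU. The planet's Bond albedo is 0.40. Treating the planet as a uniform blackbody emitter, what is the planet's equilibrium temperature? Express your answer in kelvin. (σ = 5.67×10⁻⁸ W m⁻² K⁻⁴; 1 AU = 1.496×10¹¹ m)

T_eq ≈ 158 K

d = 9.56 AU = 1.43×10¹² m.
L = 4πR_⋆²σT_⋆⁴ = 4π(1.18×10⁹)² × 5.67×10⁻⁸ × (8850)⁴ = 6.09×10²⁷ W.
S = L/(4πd²) = 237 W m⁻².
Energy balance: absorbed = emitted ⇒ πR²·S(1−A) = 4πR²·σT_eq⁴, so T_eq⁴ = S(1−A)/(4σ).
T_eq = [237 × 0.60 / (4 × 5.67×10⁻⁸)]^(1/4) = (6.26×10⁸)^(1/4) = 158 K.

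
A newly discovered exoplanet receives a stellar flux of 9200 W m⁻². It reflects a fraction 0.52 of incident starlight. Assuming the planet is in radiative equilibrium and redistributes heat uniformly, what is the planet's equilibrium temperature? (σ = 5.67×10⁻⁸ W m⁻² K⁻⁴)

Energy balance: absorbed = emitted ⇒ πR²·S(1−A) = 4πR²·σT_eq⁴, so T_eq⁴ = S(1−A)/(4σ).
T_eq = [9200 × 0.48 / (4 × 5.67×10⁻⁸)]^(1/4) = (1.95×10¹⁰)^(1/4) = 374 K.

T_eq ≈ 374 K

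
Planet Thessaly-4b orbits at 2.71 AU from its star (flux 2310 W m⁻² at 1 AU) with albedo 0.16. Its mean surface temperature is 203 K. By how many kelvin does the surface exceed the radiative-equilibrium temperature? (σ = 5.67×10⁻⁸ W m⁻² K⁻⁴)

S = 2310/2.71² = 314.5 W m⁻².
T_eq = [S(1−A)/(4σ)]^(1/4) = [314.5×0.84/(4×5.67×10⁻⁸)]^(1/4) = 184.7 K.
ΔT = T_surf − T_eq = 203 − 184.7.

ΔT ≈ 18.3 K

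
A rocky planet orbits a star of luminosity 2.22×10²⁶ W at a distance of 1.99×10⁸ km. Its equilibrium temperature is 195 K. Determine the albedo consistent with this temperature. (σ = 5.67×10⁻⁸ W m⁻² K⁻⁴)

A ≈ 0.26

d = 1.99×10⁸ km = 1.99×10¹¹ m.
Flux: S = L/(4πd²) = 2.22×10²⁶/(4π×(1.99×10¹¹)²) = 446 W m⁻².
From T_eq⁴ = S(1−A)/(4σ): 1−A = 4σT_eq⁴/S.
1−A = 4 × 5.67×10⁻⁸ × (195)⁴ / 446 = 0.735.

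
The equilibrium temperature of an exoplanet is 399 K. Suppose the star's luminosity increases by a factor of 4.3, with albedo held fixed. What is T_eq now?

T_eq ≈ 575 K

T_eq ∝ L^(1/4) · d^(−1/2).
T′ = 399 × 4.3^(1/4) = 575 K.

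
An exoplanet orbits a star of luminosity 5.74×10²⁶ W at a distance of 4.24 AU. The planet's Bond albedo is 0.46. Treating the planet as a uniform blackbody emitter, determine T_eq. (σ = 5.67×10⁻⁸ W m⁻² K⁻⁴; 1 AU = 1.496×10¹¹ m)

T_eq ≈ 128 K

d = 4.24 AU = 6.34×10¹¹ m.
Flux: S = L/(4πd²) = 5.74×10²⁶/(4π×(6.34×10¹¹)²) = 114 W m⁻².
Energy balance: absorbed = emitted ⇒ πR²·S(1−A) = 4πR²·σT_eq⁴, so T_eq⁴ = S(1−A)/(4σ).
T_eq = [114 × 0.54 / (4 × 5.67×10⁻⁸)]^(1/4) = (2.70×10⁸)^(1/4) = 128 K.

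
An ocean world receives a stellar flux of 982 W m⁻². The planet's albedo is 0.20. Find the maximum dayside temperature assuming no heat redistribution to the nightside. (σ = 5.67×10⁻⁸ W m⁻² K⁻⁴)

With no redistribution each surface element balances locally: S(1−A) = σT⁴.
T = [982 × 0.80 / 5.67×10⁻⁸]^(1/4) = (1.39×10¹⁰)^(1/4) = 343 K.

T_ss ≈ 343 K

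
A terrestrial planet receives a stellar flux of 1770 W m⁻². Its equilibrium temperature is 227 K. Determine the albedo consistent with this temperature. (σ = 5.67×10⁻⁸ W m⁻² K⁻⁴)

From T_eq⁴ = S(1−A)/(4σ): 1−A = 4σT_eq⁴/S.
1−A = 4 × 5.67×10⁻⁸ × (227)⁴ / 1770 = 0.340.

A ≈ 0.66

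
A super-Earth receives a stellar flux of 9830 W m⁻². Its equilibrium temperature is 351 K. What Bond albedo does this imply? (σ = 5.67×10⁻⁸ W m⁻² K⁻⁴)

A ≈ 0.65

From T_eq⁴ = S(1−A)/(4σ): 1−A = 4σT_eq⁴/S.
1−A = 4 × 5.67×10⁻⁸ × (351)⁴ / 9830 = 0.350.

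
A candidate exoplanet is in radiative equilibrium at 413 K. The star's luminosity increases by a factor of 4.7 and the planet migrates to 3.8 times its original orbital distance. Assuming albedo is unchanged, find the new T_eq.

T_eq ∝ L^(1/4) · d^(−1/2).
T′ = 413 × 4.7^(1/4) / 3.8^(1/2) = 312 K.

T_eq ≈ 312 K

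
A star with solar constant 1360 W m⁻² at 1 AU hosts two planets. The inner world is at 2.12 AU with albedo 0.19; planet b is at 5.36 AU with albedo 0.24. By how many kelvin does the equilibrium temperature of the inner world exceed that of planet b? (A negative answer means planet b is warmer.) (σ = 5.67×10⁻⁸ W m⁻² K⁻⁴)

ΔT ≈ 69.1 K

T_eq = [S₀(1−A)/(4σd²)]^(1/4), so T ∝ (1−A)^(1/4) / √d.
T₁ = [1360×0.81/(4×5.67×10⁻⁸×2.12²)]^(1/4) = 181.31 K.
T₂ = [1360×0.76/(4×5.67×10⁻⁸×5.36²)]^(1/4) = 112.23 K.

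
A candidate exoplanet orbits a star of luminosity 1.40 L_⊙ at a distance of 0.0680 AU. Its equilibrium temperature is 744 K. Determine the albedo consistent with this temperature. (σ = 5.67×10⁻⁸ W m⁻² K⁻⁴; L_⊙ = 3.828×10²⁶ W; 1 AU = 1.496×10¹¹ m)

d = 0.0680 AU = 1.02×10¹⁰ m.
L = 1.40 × 3.828×10²⁶ = 5.36×10²⁶ W.
Flux: S = L/(4πd²) = 5.36×10²⁶/(4π×(1.02×10¹⁰)²) = 4.12×10⁵ W m⁻².
From T_eq⁴ = S(1−A)/(4σ): 1−A = 4σT_eq⁴/S.
1−A = 4 × 5.67×10⁻⁸ × (744)⁴ / 4.12×10⁵ = 0.169.

A ≈ 0.83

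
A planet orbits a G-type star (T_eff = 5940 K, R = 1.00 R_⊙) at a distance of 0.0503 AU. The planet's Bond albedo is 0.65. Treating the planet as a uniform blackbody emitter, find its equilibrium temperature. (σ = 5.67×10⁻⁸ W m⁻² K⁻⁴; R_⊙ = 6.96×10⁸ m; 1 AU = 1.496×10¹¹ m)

R_⋆ = 1.00 × 6.96×10⁸ = 6.96×10⁸ m.
d = 0.0503 AU = 7.52×10⁹ m.
L = 4πR_⋆²σT_⋆⁴ = 4π(6.96×10⁸)² × 5.67×10⁻⁸ × (5940)⁴ = 4.30×10²⁶ W.
S = L/(4πd²) = 6.04×10⁵ W m⁻².
Energy balance: absorbed = emitted ⇒ πR²·S(1−A) = 4πR²·σT_eq⁴, so T_eq⁴ = S(1−A)/(4σ).
T_eq = [6.04×10⁵ × 0.35 / (4 × 5.67×10⁻⁸)]^(1/4) = (9.32×10¹¹)^(1/4) = 983 K.

T_eq ≈ 983 K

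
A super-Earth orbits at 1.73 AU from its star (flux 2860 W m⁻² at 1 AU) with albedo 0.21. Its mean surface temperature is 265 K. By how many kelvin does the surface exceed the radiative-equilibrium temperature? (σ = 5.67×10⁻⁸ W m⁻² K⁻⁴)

S = 2860/1.73² = 955.6 W m⁻².
T_eq = [S(1−A)/(4σ)]^(1/4) = [955.6×0.79/(4×5.67×10⁻⁸)]^(1/4) = 240.2 K.
ΔT = T_surf − T_eq = 265 − 240.2.

ΔT ≈ 24.8 K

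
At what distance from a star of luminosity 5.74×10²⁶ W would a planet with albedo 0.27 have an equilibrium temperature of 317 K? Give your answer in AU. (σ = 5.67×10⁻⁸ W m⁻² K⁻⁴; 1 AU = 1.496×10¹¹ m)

d ≈ 0.807 AU

From T_eq⁴ = L(1−A)/(16πσd²): d = √[L(1−A)/(16πσT_eq⁴)].
d = √[5.74×10²⁶ × 0.73 / (16π × 5.67×10⁻⁸ × (317)⁴)] = 1.21×10¹¹ m = 0.807 AU.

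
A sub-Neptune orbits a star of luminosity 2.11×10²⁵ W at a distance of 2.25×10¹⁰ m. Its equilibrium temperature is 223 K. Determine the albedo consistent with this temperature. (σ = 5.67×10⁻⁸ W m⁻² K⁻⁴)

Flux: S = L/(4πd²) = 2.11×10²⁵/(4π×(2.25×10¹⁰)²) = 3320 W m⁻².
From T_eq⁴ = S(1−A)/(4σ): 1−A = 4σT_eq⁴/S.
1−A = 4 × 5.67×10⁻⁸ × (223)⁴ / 3320 = 0.169.

A ≈ 0.83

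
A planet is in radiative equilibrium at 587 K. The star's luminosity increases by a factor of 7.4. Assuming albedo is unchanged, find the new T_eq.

T_eq ∝ L^(1/4) · d^(−1/2).
T′ = 587 × 7.4^(1/4) = 968 K.

T_eq ≈ 968 K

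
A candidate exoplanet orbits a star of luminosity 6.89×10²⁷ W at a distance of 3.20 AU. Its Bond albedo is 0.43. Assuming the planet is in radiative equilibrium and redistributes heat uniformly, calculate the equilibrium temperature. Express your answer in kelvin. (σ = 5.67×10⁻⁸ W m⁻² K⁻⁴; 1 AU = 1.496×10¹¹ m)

d = 3.20 AU = 4.79×10¹¹ m.
Flux: S = L/(4πd²) = 6.89×10²⁷/(4π×(4.79×10¹¹)²) = 2390 W m⁻².
Energy balance: absorbed = emitted ⇒ πR²·S(1−A) = 4πR²·σT_eq⁴, so T_eq⁴ = S(1−A)/(4σ).
T_eq = [2390 × 0.57 / (4 × 5.67×10⁻⁸)]^(1/4) = (6.01×10⁹)^(1/4) = 278 K.

T_eq ≈ 278 K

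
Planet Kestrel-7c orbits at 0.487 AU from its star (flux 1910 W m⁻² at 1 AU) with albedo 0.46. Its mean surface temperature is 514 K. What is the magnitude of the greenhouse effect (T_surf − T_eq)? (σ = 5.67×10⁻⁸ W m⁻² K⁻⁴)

ΔT ≈ 141.9 K

S = 1910/0.487² = 8053 W m⁻².
T_eq = [S(1−A)/(4σ)]^(1/4) = [8053×0.54/(4×5.67×10⁻⁸)]^(1/4) = 372.1 K.
ΔT = T_surf − T_eq = 514 − 372.1.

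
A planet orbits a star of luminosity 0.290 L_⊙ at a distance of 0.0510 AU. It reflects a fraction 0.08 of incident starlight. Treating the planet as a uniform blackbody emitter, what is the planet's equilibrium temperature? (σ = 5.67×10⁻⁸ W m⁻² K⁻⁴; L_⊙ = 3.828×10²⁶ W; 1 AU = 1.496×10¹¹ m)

d = 0.0510 AU = 7.63×10⁹ m.
L = 0.290 × 3.828×10²⁶ = 1.11×10²⁶ W.
Flux: S = L/(4πd²) = 1.11×10²⁶/(4π×(7.63×10⁹)²) = 1.52×10⁵ W m⁻².
Energy balance: absorbed = emitted ⇒ πR²·S(1−A) = 4πR²·σT_eq⁴, so T_eq⁴ = S(1−A)/(4σ).
T_eq = [1.52×10⁵ × 0.92 / (4 × 5.67×10⁻⁸)]^(1/4) = (6.16×10¹¹)^(1/4) = 886 K.

T_eq ≈ 886 K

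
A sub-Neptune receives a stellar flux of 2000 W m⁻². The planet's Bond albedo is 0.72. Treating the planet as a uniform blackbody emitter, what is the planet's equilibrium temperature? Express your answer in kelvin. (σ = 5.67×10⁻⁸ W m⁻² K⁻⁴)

T_eq ≈ 223 K

Energy balance: absorbed = emitted ⇒ πR²·S(1−A) = 4πR²·σT_eq⁴, so T_eq⁴ = S(1−A)/(4σ).
T_eq = [2000 × 0.28 / (4 × 5.67×10⁻⁸)]^(1/4) = (2.47×10⁹)^(1/4) = 223 K.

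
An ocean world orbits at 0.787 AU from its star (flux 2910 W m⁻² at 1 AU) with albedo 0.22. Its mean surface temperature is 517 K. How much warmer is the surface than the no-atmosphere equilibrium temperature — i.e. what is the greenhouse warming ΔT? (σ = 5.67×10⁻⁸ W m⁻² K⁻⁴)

ΔT ≈ 160.5 K

S = 2910/0.787² = 4698 W m⁻².
T_eq = [S(1−A)/(4σ)]^(1/4) = [4698×0.78/(4×5.67×10⁻⁸)]^(1/4) = 356.5 K.
ΔT = T_surf − T_eq = 517 − 356.5.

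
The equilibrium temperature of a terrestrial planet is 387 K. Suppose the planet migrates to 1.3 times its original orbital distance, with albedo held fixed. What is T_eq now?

T_eq ≈ 339 K

T_eq ∝ L^(1/4) · d^(−1/2).
T′ = 387 / 1.3^(1/2) = 339 K.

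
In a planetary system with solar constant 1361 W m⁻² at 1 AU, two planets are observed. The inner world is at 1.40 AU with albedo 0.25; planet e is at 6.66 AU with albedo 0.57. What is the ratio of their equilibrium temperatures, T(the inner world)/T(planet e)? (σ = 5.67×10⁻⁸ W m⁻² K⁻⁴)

T₁/T₂ ≈ 2.507

T_eq = [S₀(1−A)/(4σd²)]^(1/4), so T ∝ (1−A)^(1/4) / √d.
T₁ = [1361×0.75/(4×5.67×10⁻⁸×1.40²)]^(1/4) = 218.90 K.
T₂ = [1361×0.43/(4×5.67×10⁻⁸×6.66²)]^(1/4) = 87.33 K.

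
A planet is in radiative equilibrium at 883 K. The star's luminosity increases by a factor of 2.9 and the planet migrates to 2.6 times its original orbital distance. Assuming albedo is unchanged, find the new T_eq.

T_eq ≈ 715 K

T_eq ∝ L^(1/4) · d^(−1/2).
T′ = 883 × 2.9^(1/4) / 2.6^(1/2) = 715 K.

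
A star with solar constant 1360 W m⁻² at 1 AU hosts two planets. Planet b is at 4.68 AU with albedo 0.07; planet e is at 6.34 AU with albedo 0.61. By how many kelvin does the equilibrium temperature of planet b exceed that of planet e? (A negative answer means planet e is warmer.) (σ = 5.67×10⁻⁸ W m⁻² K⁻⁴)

T_eq = [S₀(1−A)/(4σd²)]^(1/4), so T ∝ (1−A)^(1/4) / √d.
T₁ = [1360×0.93/(4×5.67×10⁻⁸×4.68²)]^(1/4) = 126.32 K.
T₂ = [1360×0.39/(4×5.67×10⁻⁸×6.34²)]^(1/4) = 87.34 K.

ΔT ≈ 39.0 K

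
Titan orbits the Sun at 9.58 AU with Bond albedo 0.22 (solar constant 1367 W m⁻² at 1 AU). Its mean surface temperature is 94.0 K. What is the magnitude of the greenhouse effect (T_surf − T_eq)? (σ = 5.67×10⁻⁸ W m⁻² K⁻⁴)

S = 1367/9.58² = 14.89 W m⁻².
T_eq = [S(1−A)/(4σ)]^(1/4) = [14.89×0.78/(4×5.67×10⁻⁸)]^(1/4) = 84.6 K.
ΔT = T_surf − T_eq = 94 − 84.6.

ΔT ≈ 9.4 K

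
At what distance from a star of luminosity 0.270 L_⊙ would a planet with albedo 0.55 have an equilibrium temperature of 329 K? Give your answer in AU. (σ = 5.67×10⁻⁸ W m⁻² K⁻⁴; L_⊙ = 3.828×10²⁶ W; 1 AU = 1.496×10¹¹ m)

L = 0.270 × 3.828×10²⁶ = 1.03×10²⁶ W.
From T_eq⁴ = L(1−A)/(16πσd²): d = √[L(1−A)/(16πσT_eq⁴)].
d = √[1.03×10²⁶ × 0.45 / (16π × 5.67×10⁻⁸ × (329)⁴)] = 3.73×10¹⁰ m = 0.249 AU.

d ≈ 0.249 AU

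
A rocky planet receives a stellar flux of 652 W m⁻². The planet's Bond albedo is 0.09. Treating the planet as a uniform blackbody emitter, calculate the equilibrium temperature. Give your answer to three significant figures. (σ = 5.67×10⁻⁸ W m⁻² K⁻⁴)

T_eq ≈ 226 K

Energy balance: absorbed = emitted ⇒ πR²·S(1−A) = 4πR²·σT_eq⁴, so T_eq⁴ = S(1−A)/(4σ).
T_eq = [652 × 0.91 / (4 × 5.67×10⁻⁸)]^(1/4) = (2.62×10⁹)^(1/4) = 226 K.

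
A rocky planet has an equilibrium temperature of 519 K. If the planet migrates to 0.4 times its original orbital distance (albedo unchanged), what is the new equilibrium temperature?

T_eq ∝ L^(1/4) · d^(−1/2).
T′ = 519 / 0.4^(1/2) = 821 K.

T_eq ≈ 821 K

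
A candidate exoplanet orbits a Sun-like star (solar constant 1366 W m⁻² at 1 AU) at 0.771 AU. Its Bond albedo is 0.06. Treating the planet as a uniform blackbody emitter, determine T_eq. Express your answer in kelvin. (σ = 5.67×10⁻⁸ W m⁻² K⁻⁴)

T_eq ≈ 312 K

Flux at 0.771 AU: S = 1366/0.771² = 2300 W m⁻².
Energy balance: absorbed = emitted ⇒ πR²·S(1−A) = 4πR²·σT_eq⁴, so T_eq⁴ = S(1−A)/(4σ).
T_eq = [2300 × 0.94 / (4 × 5.67×10⁻⁸)]^(1/4) = (9.52×10⁹)^(1/4) = 312 K.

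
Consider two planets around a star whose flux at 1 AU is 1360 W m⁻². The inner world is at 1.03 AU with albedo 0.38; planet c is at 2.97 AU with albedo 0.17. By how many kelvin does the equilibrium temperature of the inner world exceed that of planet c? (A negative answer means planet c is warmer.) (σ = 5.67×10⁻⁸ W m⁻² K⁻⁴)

ΔT ≈ 89.2 K

T_eq = [S₀(1−A)/(4σd²)]^(1/4), so T ∝ (1−A)^(1/4) / √d.
T₁ = [1360×0.62/(4×5.67×10⁻⁸×1.03²)]^(1/4) = 243.31 K.
T₂ = [1360×0.83/(4×5.67×10⁻⁸×2.97²)]^(1/4) = 154.12 K.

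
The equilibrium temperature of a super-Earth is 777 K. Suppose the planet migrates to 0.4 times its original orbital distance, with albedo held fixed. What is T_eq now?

T_eq ≈ 1230 K

T_eq ∝ L^(1/4) · d^(−1/2).
T′ = 777 / 0.4^(1/2) = 1230 K.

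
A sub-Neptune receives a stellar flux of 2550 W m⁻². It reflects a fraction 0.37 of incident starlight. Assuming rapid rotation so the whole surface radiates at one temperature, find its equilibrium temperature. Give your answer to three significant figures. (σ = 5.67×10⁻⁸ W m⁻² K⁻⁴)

Energy balance: absorbed = emitted ⇒ πR²·S(1−A) = 4πR²·σT_eq⁴, so T_eq⁴ = S(1−A)/(4σ).
T_eq = [2550 × 0.63 / (4 × 5.67×10⁻⁸)]^(1/4) = (7.08×10⁹)^(1/4) = 290 K.

T_eq ≈ 290 K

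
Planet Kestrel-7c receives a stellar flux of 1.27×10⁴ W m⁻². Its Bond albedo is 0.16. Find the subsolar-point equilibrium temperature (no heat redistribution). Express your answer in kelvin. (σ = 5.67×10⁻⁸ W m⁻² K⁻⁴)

T_ss ≈ 659 K

At the subsolar point the surface absorbs S(1−A) and emits σT⁴ per unit area — no factor of 4, since only the local patch is in balance.
T = [1.27×10⁴ × 0.84 / 5.67×10⁻⁸]^(1/4) = (1.88×10¹¹)^(1/4) = 659 K.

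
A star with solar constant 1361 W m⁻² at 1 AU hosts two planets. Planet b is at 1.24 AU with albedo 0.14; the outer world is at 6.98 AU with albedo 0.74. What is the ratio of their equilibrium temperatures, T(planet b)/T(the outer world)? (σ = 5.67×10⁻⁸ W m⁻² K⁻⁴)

T_eq = [S₀(1−A)/(4σd²)]^(1/4), so T ∝ (1−A)^(1/4) / √d.
T₁ = [1361×0.86/(4×5.67×10⁻⁸×1.24²)]^(1/4) = 240.70 K.
T₂ = [1361×0.26/(4×5.67×10⁻⁸×6.98²)]^(1/4) = 75.23 K.

T₁/T₂ ≈ 3.200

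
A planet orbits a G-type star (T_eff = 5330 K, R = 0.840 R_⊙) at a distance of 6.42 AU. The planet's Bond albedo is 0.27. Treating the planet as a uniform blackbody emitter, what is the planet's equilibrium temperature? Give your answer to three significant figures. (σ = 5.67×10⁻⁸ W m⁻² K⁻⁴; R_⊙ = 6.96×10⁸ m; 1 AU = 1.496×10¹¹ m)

R_⋆ = 0.840 × 6.96×10⁸ = 5.85×10⁸ m.
d = 6.42 AU = 9.60×10¹¹ m.
L = 4πR_⋆²σT_⋆⁴ = 4π(5.85×10⁸)² × 5.67×10⁻⁸ × (5330)⁴ = 1.97×10²⁶ W.
S = L/(4πd²) = 17.0 W m⁻².
Energy balance: absorbed = emitted ⇒ πR²·S(1−A) = 4πR²·σT_eq⁴, so T_eq⁴ = S(1−A)/(4σ).
T_eq = [17.0 × 0.73 / (4 × 5.67×10⁻⁸)]^(1/4) = (5.46×10⁷)^(1/4) = 86.0 K.

T_eq ≈ 86.0 K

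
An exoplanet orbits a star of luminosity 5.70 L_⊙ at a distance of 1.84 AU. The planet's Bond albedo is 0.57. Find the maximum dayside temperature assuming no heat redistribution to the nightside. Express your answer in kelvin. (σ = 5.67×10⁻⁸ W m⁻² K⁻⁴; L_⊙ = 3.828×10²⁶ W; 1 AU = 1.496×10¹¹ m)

d = 1.84 AU = 2.75×10¹¹ m.
L = 5.70 × 3.828×10²⁶ = 2.18×10²⁷ W.
Flux: S = L/(4πd²) = 2.18×10²⁷/(4π×(2.75×10¹¹)²) = 2290 W m⁻².
With no redistribution each surface element balances locally: S(1−A) = σT⁴.
T = [2290 × 0.43 / 5.67×10⁻⁸]^(1/4) = (1.74×10¹⁰)^(1/4) = 363 K.

T_ss ≈ 363 K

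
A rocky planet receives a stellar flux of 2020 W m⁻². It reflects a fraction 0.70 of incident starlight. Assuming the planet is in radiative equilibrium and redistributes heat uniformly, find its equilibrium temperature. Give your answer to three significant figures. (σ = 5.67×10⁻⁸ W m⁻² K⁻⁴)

Energy balance: absorbed = emitted ⇒ πR²·S(1−A) = 4πR²·σT_eq⁴, so T_eq⁴ = S(1−A)/(4σ).
T_eq = [2020 × 0.30 / (4 × 5.67×10⁻⁸)]^(1/4) = (2.67×10⁹)^(1/4) = 227 K.

T_eq ≈ 227 K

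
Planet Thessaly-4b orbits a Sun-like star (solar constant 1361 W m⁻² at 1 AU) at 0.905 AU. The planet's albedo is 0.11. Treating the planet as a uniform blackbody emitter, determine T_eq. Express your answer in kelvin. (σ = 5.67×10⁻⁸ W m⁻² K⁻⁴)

T_eq ≈ 284 K

Flux at 0.905 AU: S = 1361/0.905² = 1660 W m⁻².
Energy balance: absorbed = emitted ⇒ πR²·S(1−A) = 4πR²·σT_eq⁴, so T_eq⁴ = S(1−A)/(4σ).
T_eq = [1660 × 0.89 / (4 × 5.67×10⁻⁸)]^(1/4) = (6.52×10⁹)^(1/4) = 284 K.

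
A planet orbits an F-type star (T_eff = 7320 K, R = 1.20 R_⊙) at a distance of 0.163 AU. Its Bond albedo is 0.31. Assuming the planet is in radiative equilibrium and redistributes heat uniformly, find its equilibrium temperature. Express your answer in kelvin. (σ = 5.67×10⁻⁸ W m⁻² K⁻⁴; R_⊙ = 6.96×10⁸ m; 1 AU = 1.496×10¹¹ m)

R_⋆ = 1.20 × 6.96×10⁸ = 8.35×10⁸ m.
d = 0.163 AU = 2.44×10¹⁰ m.
L = 4πR_⋆²σT_⋆⁴ = 4π(8.35×10⁸)² × 5.67×10⁻⁸ × (7320)⁴ = 1.43×10²⁷ W.
S = L/(4πd²) = 1.91×10⁵ W m⁻².
Energy balance: absorbed = emitted ⇒ πR²·S(1−A) = 4πR²·σT_eq⁴, so T_eq⁴ = S(1−A)/(4σ).
T_eq = [1.91×10⁵ × 0.69 / (4 × 5.67×10⁻⁸)]^(1/4) = (5.81×10¹¹)^(1/4) = 873 K.

T_eq ≈ 873 K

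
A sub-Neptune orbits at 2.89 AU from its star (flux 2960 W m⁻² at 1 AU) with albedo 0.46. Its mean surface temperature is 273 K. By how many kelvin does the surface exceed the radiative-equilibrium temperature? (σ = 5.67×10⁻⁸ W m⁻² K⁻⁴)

ΔT ≈ 102.6 K

S = 2960/2.89² = 354.4 W m⁻².
T_eq = [S(1−A)/(4σ)]^(1/4) = [354.4×0.54/(4×5.67×10⁻⁸)]^(1/4) = 170.4 K.
ΔT = T_surf − T_eq = 273 − 170.4.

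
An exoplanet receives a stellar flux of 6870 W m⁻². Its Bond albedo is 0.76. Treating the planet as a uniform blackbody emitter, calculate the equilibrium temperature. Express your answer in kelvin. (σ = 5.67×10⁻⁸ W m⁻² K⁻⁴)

T_eq ≈ 292 K

Energy balance: absorbed = emitted ⇒ πR²·S(1−A) = 4πR²·σT_eq⁴, so T_eq⁴ = S(1−A)/(4σ).
T_eq = [6870 × 0.24 / (4 × 5.67×10⁻⁸)]^(1/4) = (7.27×10⁹)^(1/4) = 292 K.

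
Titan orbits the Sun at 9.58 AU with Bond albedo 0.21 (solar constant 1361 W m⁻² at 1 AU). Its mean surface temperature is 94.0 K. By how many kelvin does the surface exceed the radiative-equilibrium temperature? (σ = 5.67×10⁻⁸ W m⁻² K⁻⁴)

S = 1361/9.58² = 14.83 W m⁻².
T_eq = [S(1−A)/(4σ)]^(1/4) = [14.83×0.79/(4×5.67×10⁻⁸)]^(1/4) = 84.8 K.
ΔT = T_surf − T_eq = 94 − 84.8.

ΔT ≈ 9.2 K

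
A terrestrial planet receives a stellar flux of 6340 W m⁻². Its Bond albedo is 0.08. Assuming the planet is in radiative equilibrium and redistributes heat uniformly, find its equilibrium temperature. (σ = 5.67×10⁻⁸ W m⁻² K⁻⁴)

T_eq ≈ 400 K

Energy balance: absorbed = emitted ⇒ πR²·S(1−A) = 4πR²·σT_eq⁴, so T_eq⁴ = S(1−A)/(4σ).
T_eq = [6340 × 0.92 / (4 × 5.67×10⁻⁸)]^(1/4) = (2.57×10¹⁰)^(1/4) = 400 K.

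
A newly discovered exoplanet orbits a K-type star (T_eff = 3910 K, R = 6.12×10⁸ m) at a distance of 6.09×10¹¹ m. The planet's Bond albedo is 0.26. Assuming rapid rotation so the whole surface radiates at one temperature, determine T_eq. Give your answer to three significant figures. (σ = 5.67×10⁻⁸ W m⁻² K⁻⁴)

T_eq ≈ 81.3 K

L = 4πR_⋆²σT_⋆⁴ = 4π(6.12×10⁸)² × 5.67×10⁻⁸ × (3910)⁴ = 6.24×10²⁵ W.
S = L/(4πd²) = 13.4 W m⁻².
Energy balance: absorbed = emitted ⇒ πR²·S(1−A) = 4πR²·σT_eq⁴, so T_eq⁴ = S(1−A)/(4σ).
T_eq = [13.4 × 0.74 / (4 × 5.67×10⁻⁸)]^(1/4) = (4.37×10⁷)^(1/4) = 81.3 K.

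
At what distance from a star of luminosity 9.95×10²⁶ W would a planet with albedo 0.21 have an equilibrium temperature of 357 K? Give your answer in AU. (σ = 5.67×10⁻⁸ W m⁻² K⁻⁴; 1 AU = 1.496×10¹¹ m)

d ≈ 0.871 AU

From T_eq⁴ = L(1−A)/(16πσd²): d = √[L(1−A)/(16πσT_eq⁴)].
d = √[9.95×10²⁶ × 0.79 / (16π × 5.67×10⁻⁸ × (357)⁴)] = 1.30×10¹¹ m = 0.871 AU.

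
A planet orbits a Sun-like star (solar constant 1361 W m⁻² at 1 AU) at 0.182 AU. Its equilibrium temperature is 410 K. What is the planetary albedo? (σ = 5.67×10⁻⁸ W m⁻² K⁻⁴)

Flux at 0.182 AU: S = 1361/0.182² = 4.11×10⁴ W m⁻².
From T_eq⁴ = S(1−A)/(4σ): 1−A = 4σT_eq⁴/S.
1−A = 4 × 5.67×10⁻⁸ × (410)⁴ / 4.11×10⁴ = 0.156.

A ≈ 0.84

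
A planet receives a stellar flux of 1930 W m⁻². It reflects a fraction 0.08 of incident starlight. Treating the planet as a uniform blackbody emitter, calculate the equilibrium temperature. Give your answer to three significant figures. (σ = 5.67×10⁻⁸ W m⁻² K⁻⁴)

Energy balance: absorbed = emitted ⇒ πR²·S(1−A) = 4πR²·σT_eq⁴, so T_eq⁴ = S(1−A)/(4σ).
T_eq = [1930 × 0.92 / (4 × 5.67×10⁻⁸)]^(1/4) = (7.83×10⁹)^(1/4) = 297 K.

T_eq ≈ 297 K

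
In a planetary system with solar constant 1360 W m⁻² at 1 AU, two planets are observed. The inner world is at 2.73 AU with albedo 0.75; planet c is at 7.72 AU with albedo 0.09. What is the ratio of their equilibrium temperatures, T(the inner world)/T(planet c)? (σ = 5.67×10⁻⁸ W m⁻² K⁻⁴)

T_eq = [S₀(1−A)/(4σd²)]^(1/4), so T ∝ (1−A)^(1/4) / √d.
T₁ = [1360×0.25/(4×5.67×10⁻⁸×2.73²)]^(1/4) = 119.09 K.
T₂ = [1360×0.91/(4×5.67×10⁻⁸×7.72²)]^(1/4) = 97.82 K.

T₁/T₂ ≈ 1.217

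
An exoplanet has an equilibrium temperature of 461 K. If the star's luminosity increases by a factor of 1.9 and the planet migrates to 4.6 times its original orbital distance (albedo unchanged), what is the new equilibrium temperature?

T_eq ∝ L^(1/4) · d^(−1/2).
T′ = 461 × 1.9^(1/4) / 4.6^(1/2) = 252 K.

T_eq ≈ 252 K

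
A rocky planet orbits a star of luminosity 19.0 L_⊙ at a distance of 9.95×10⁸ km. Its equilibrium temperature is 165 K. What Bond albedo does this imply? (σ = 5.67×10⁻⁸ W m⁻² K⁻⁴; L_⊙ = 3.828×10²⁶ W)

d = 9.95×10⁸ km = 9.95×10¹¹ m.
L = 19.0 × 3.828×10²⁶ = 7.27×10²⁷ W.
Flux: S = L/(4πd²) = 7.27×10²⁷/(4π×(9.95×10¹¹)²) = 585 W m⁻².
From T_eq⁴ = S(1−A)/(4σ): 1−A = 4σT_eq⁴/S.
1−A = 4 × 5.67×10⁻⁸ × (165)⁴ / 585 = 0.288.

A ≈ 0.71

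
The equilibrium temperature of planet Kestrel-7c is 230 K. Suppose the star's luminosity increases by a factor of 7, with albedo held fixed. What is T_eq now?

T_eq ≈ 374 K

T_eq ∝ L^(1/4) · d^(−1/2).
T′ = 230 × 7^(1/4) = 374 K.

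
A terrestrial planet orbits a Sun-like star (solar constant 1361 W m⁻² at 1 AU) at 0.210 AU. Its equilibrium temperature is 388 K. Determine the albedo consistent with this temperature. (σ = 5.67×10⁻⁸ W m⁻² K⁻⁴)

Flux at 0.210 AU: S = 1361/0.210² = 3.09×10⁴ W m⁻².
From T_eq⁴ = S(1−A)/(4σ): 1−A = 4σT_eq⁴/S.
1−A = 4 × 5.67×10⁻⁸ × (388)⁴ / 3.09×10⁴ = 0.167.

A ≈ 0.83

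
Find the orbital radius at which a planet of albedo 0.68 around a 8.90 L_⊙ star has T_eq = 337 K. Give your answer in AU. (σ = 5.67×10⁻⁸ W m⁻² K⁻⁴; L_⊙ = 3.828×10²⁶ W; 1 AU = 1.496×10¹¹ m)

d ≈ 1.15 AU

L = 8.90 × 3.828×10²⁶ = 3.41×10²⁷ W.
From T_eq⁴ = L(1−A)/(16πσd²): d = √[L(1−A)/(16πσT_eq⁴)].
d = √[3.41×10²⁷ × 0.32 / (16π × 5.67×10⁻⁸ × (337)⁴)] = 1.72×10¹¹ m = 1.15 AU.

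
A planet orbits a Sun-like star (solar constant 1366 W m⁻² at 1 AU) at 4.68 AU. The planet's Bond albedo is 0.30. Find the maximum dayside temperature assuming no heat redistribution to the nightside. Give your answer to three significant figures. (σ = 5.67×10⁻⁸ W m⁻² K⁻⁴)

Flux at 4.68 AU: S = 1366/4.68² = 62.4 W m⁻².
With no redistribution each surface element balances locally: S(1−A) = σT⁴.
T = [62.4 × 0.70 / 5.67×10⁻⁸]^(1/4) = (7.70×10⁸)^(1/4) = 167 K.

T_ss ≈ 167 K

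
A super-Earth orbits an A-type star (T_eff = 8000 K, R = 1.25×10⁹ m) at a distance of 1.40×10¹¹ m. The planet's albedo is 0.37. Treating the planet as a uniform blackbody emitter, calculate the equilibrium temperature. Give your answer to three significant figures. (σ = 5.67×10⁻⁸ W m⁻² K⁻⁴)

T_eq ≈ 476 K

L = 4πR_⋆²σT_⋆⁴ = 4π(1.25×10⁹)² × 5.67×10⁻⁸ × (8000)⁴ = 4.56×10²⁷ W.
S = L/(4πd²) = 1.85×10⁴ W m⁻².
Energy balance: absorbed = emitted ⇒ πR²·S(1−A) = 4πR²·σT_eq⁴, so T_eq⁴ = S(1−A)/(4σ).
T_eq = [1.85×10⁴ × 0.63 / (4 × 5.67×10⁻⁸)]^(1/4) = (5.14×10¹⁰)^(1/4) = 476 K.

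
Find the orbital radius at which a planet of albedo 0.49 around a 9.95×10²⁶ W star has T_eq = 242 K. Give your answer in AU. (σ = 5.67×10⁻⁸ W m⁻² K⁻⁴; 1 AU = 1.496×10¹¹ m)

d ≈ 1.52 AU

From T_eq⁴ = L(1−A)/(16πσd²): d = √[L(1−A)/(16πσT_eq⁴)].
d = √[9.95×10²⁶ × 0.51 / (16π × 5.67×10⁻⁸ × (242)⁴)] = 2.28×10¹¹ m = 1.52 AU.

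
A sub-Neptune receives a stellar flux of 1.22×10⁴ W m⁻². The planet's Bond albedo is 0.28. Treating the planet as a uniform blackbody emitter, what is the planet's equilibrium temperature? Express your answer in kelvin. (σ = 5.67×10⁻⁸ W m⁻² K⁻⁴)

T_eq ≈ 444 K

Energy balance: absorbed = emitted ⇒ πR²·S(1−A) = 4πR²·σT_eq⁴, so T_eq⁴ = S(1−A)/(4σ).
T_eq = [1.22×10⁴ × 0.72 / (4 × 5.67×10⁻⁸)]^(1/4) = (3.87×10¹⁰)^(1/4) = 444 K.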